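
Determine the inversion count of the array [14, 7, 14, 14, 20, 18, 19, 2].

Finding inversions in [14, 7, 14, 14, 20, 18, 19, 2]:

(0, 1): arr[0]=14 > arr[1]=7
(0, 7): arr[0]=14 > arr[7]=2
(1, 7): arr[1]=7 > arr[7]=2
(2, 7): arr[2]=14 > arr[7]=2
(3, 7): arr[3]=14 > arr[7]=2
(4, 5): arr[4]=20 > arr[5]=18
(4, 6): arr[4]=20 > arr[6]=19
(4, 7): arr[4]=20 > arr[7]=2
(5, 7): arr[5]=18 > arr[7]=2
(6, 7): arr[6]=19 > arr[7]=2

Total inversions: 10

The array has 10 inversion(s): (0,1), (0,7), (1,7), (2,7), (3,7), (4,5), (4,6), (4,7), (5,7), (6,7). Each pair (i,j) satisfies i < j and arr[i] > arr[j].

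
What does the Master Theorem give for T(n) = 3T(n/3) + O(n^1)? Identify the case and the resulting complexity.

Master Theorem for T(n) = 3T(n/3) + O(n^1):

a = 3, b = 3, c = 1
log_b(a) = log_3(3) = 1.0000

Case 2: c = 1 = log_3(3) = 1.0000
T(n) = O(n^1 log n) = O(n log n)

For T(n) = 3T(n/3) + O(n^1): log_3(3) = 1.0000. This is Case 2 of the Master Theorem (c = log_b(a), equal work at all levels), giving O(n log n).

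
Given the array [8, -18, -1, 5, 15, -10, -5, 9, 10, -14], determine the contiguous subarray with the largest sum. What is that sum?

Using Kadane's algorithm on [8, -18, -1, 5, 15, -10, -5, 9, 10, -14]:

Scanning through the array:
Position 1 (value -18): max_ending_here = -10, max_so_far = 8
Position 2 (value -1): max_ending_here = -1, max_so_far = 8
Position 3 (value 5): max_ending_here = 5, max_so_far = 8
Position 4 (value 15): max_ending_here = 20, max_so_far = 20
Position 5 (value -10): max_ending_here = 10, max_so_far = 20
Position 6 (value -5): max_ending_here = 5, max_so_far = 20
Position 7 (value 9): max_ending_here = 14, max_so_far = 20
Position 8 (value 10): max_ending_here = 24, max_so_far = 24
Position 9 (value -14): max_ending_here = 10, max_so_far = 24

Maximum subarray: [5, 15, -10, -5, 9, 10]
Maximum sum: 24

The maximum subarray is [5, 15, -10, -5, 9, 10] with sum 24. This subarray runs from index 3 to index 8.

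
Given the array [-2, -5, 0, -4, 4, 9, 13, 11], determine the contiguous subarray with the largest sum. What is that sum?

Using Kadane's algorithm on [-2, -5, 0, -4, 4, 9, 13, 11]:

Scanning through the array:
Position 1 (value -5): max_ending_here = -5, max_so_far = -2
Position 2 (value 0): max_ending_here = 0, max_so_far = 0
Position 3 (value -4): max_ending_here = -4, max_so_far = 0
Position 4 (value 4): max_ending_here = 4, max_so_far = 4
Position 5 (value 9): max_ending_here = 13, max_so_far = 13
Position 6 (value 13): max_ending_here = 26, max_so_far = 26
Position 7 (value 11): max_ending_here = 37, max_so_far = 37

Maximum subarray: [4, 9, 13, 11]
Maximum sum: 37

The maximum subarray is [4, 9, 13, 11] with sum 37. This subarray runs from index 4 to index 7.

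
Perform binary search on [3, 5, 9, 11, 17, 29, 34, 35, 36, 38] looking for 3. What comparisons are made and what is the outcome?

Binary search for 3 in [3, 5, 9, 11, 17, 29, 34, 35, 36, 38]:

lo=0, hi=9, mid=4, arr[mid]=17 -> 17 > 3, search left half
lo=0, hi=3, mid=1, arr[mid]=5 -> 5 > 3, search left half
lo=0, hi=0, mid=0, arr[mid]=3 -> Found target at index 0!

Binary search finds 3 at index 0 after 3 comparisons. The search repeatedly halves the search space by comparing with the middle element.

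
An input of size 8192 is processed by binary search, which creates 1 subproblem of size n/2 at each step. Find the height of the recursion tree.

For divide and conquer with division factor 2:

Problem sizes at each level:
Level 0: 8192
Level 1: 4096
Level 2: 2048
Level 3: 1024
Level 4: 512
Level 5: 256
Level 6: 128
Level 7: 64
Level 8: 32
Level 9: 16
Level 10: 8
Level 11: 4
Level 12: 2
Level 13: 1

The root is level 0 and the size-1 base case is level 13 (the tree spans levels 0 through 13, i.e. 14 levels counting the root), so the depth is the number of divisions: log_2(8192) = 13

The recursion tree depth is log_2(8192) = 13. At each level, the problem size is divided by 2, so it takes 13 divisions to reduce to a base case of size 1. The algorithm makes 1 recursive call at each level.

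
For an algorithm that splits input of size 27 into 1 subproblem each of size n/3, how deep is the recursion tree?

For divide and conquer with division factor 3:

Problem sizes at each level:
Level 0: 27
Level 1: 9
Level 2: 3
Level 3: 1

The root is level 0 and the size-1 base case is level 3 (the tree spans levels 0 through 3, i.e. 4 levels counting the root), so the depth is the number of divisions: log_3(27) = 3

The recursion tree depth is log_3(27) = 3. At each level, the problem size is divided by 3, so it takes 3 divisions to reduce to a base case of size 1. The algorithm makes 1 recursive call at each level.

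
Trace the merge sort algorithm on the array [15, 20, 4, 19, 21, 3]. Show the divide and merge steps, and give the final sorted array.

Merge sort trace:

Split: [15, 20, 4, 19, 21, 3] -> [15, 20, 4] and [19, 21, 3]
  Split: [15, 20, 4] -> [15] and [20, 4]
    Split: [20, 4] -> [20] and [4]
    Merge: [20] + [4] -> [4, 20]
  Merge: [15] + [4, 20] -> [4, 15, 20]
  Split: [19, 21, 3] -> [19] and [21, 3]
    Split: [21, 3] -> [21] and [3]
    Merge: [21] + [3] -> [3, 21]
  Merge: [19] + [3, 21] -> [3, 19, 21]
Merge: [4, 15, 20] + [3, 19, 21] -> [3, 4, 15, 19, 20, 21]

Final sorted array: [3, 4, 15, 19, 20, 21]

The merge sort proceeds by recursively splitting the array and merging sorted halves.
After all merges, the sorted array is [3, 4, 15, 19, 20, 21].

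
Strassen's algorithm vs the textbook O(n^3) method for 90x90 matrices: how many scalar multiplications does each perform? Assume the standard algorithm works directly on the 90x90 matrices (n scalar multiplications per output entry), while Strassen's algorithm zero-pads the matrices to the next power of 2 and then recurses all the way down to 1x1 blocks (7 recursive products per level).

Matrix multiplication for 90x90 matrices:

Strassen's algorithm requires power-of-2 dimensions. Pad 90x90 to 128x128 (next power of 2).

Standard algorithm: 90^3 = 729000 multiplications
Strassen's algorithm: 7^(log2(128)) = 7^7 = 823543 multiplications
Difference: 729000 - 823543 = -94543 (Strassen uses MORE here due to padding overhead — for small or just-over-power-of-2 n, padding can outweigh the per-level savings)

Standard: 729000 multiplications (90^3). Strassen: 823543 multiplications (7^7, after padding to 128x128). Strassen reduces 8 recursive multiplications to 7 at each level.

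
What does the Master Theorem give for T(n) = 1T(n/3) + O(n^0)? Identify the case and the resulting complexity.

Master Theorem for T(n) = 1T(n/3) + O(n^0):

a = 1, b = 3, c = 0
log_b(a) = log_3(1) = 0.0000

Case 2: c = 0 = log_3(1) = 0.0000
T(n) = O(n^0 log n) = O(log n)

For T(n) = 1T(n/3) + O(n^0): log_3(1) = 0.0000. This is Case 2 of the Master Theorem (c = log_b(a), equal work at all levels), giving O(log n).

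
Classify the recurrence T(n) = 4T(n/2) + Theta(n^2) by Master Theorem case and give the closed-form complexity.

Master Theorem for T(n) = 4T(n/2) + O(n^2):

a = 4, b = 2, c = 2
log_b(a) = log_2(4) = 2.0000

Case 2: c = 2 = log_2(4) = 2.0000
T(n) = O(n^2 log n) = O(n^2 log n)

For T(n) = 4T(n/2) + O(n^2): log_2(4) = 2.0000. This is Case 2 of the Master Theorem (c = log_b(a), equal work at all levels), giving O(n^2 log n).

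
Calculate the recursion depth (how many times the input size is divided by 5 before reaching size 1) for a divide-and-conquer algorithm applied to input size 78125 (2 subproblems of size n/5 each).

For divide and conquer with division factor 5:

Problem sizes at each level:
Level 0: 78125
Level 1: 15625
Level 2: 3125
Level 3: 625
Level 4: 125
Level 5: 25
Level 6: 5
Level 7: 1

The root is level 0 and the size-1 base case is level 7 (the tree spans levels 0 through 7, i.e. 8 levels counting the root), so the depth is the number of divisions: log_5(78125) = 7

The recursion tree depth is log_5(78125) = 7. At each level, the problem size is divided by 5, so it takes 7 divisions to reduce to a base case of size 1. The algorithm makes 2 recursive calls at each level.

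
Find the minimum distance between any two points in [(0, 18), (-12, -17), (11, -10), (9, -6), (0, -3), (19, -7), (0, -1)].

Computing all pairwise distances among 7 points:

d((0, 18), (-12, -17)) = 37.0
d((0, 18), (11, -10)) = 30.0832
d((0, 18), (9, -6)) = 25.632
d((0, 18), (0, -3)) = 21.0
d((0, 18), (19, -7)) = 31.4006
d((0, 18), (0, -1)) = 19.0
d((-12, -17), (11, -10)) = 24.0416
d((-12, -17), (9, -6)) = 23.7065
d((-12, -17), (0, -3)) = 18.4391
d((-12, -17), (19, -7)) = 32.573
d((-12, -17), (0, -1)) = 20.0
d((11, -10), (9, -6)) = 4.4721
d((11, -10), (0, -3)) = 13.0384
d((11, -10), (19, -7)) = 8.544
d((11, -10), (0, -1)) = 14.2127
d((9, -6), (0, -3)) = 9.4868
d((9, -6), (19, -7)) = 10.0499
d((9, -6), (0, -1)) = 10.2956
d((0, -3), (19, -7)) = 19.4165
d((0, -3), (0, -1)) = 2.0 <-- minimum
d((19, -7), (0, -1)) = 19.9249

Closest pair: (0, -3) and (0, -1) with distance 2.0

The closest pair is (0, -3) and (0, -1) with Euclidean distance 2.0. For 7 points, brute-force pairwise comparison is shown above. For large n, the divide-and-conquer algorithm (sort by x, recurse on halves, check the dividing strip) achieves O(n log n).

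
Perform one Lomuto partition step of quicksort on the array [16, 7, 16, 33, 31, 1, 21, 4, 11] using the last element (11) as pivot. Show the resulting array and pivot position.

Lomuto partition with pivot = 11:

Initial array: [16, 7, 16, 33, 31, 1, 21, 4, 11]

arr[0]=16 > 11: no swap
arr[1]=7 <= 11: swap with position 0, array becomes [7, 16, 16, 33, 31, 1, 21, 4, 11]
arr[2]=16 > 11: no swap
arr[3]=33 > 11: no swap
arr[4]=31 > 11: no swap
arr[5]=1 <= 11: swap with position 1, array becomes [7, 1, 16, 33, 31, 16, 21, 4, 11]
arr[6]=21 > 11: no swap
arr[7]=4 <= 11: swap with position 2, array becomes [7, 1, 4, 33, 31, 16, 21, 16, 11]

Place pivot at position 3: [7, 1, 4, 11, 31, 16, 21, 16, 33]
Pivot position: 3

After partitioning with pivot 11, the array becomes [7, 1, 4, 11, 31, 16, 21, 16, 33]. The pivot is placed at index 3. All elements to the left of the pivot are <= 11, and all elements to the right are > 11.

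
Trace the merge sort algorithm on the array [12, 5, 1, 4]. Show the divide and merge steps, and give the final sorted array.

Merge sort trace:

Split: [12, 5, 1, 4] -> [12, 5] and [1, 4]
  Split: [12, 5] -> [12] and [5]
  Merge: [12] + [5] -> [5, 12]
  Split: [1, 4] -> [1] and [4]
  Merge: [1] + [4] -> [1, 4]
Merge: [5, 12] + [1, 4] -> [1, 4, 5, 12]

Final sorted array: [1, 4, 5, 12]

The merge sort proceeds by recursively splitting the array and merging sorted halves.
After all merges, the sorted array is [1, 4, 5, 12].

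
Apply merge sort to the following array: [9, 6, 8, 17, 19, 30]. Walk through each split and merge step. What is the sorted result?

Merge sort trace:

Split: [9, 6, 8, 17, 19, 30] -> [9, 6, 8] and [17, 19, 30]
  Split: [9, 6, 8] -> [9] and [6, 8]
    Split: [6, 8] -> [6] and [8]
    Merge: [6] + [8] -> [6, 8]
  Merge: [9] + [6, 8] -> [6, 8, 9]
  Split: [17, 19, 30] -> [17] and [19, 30]
    Split: [19, 30] -> [19] and [30]
    Merge: [19] + [30] -> [19, 30]
  Merge: [17] + [19, 30] -> [17, 19, 30]
Merge: [6, 8, 9] + [17, 19, 30] -> [6, 8, 9, 17, 19, 30]

Final sorted array: [6, 8, 9, 17, 19, 30]

The merge sort proceeds by recursively splitting the array and merging sorted halves.
After all merges, the sorted array is [6, 8, 9, 17, 19, 30].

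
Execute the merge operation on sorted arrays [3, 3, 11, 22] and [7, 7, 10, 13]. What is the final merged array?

Merging process:

Compare 3 vs 7: take 3 from left. Merged: [3]
Compare 3 vs 7: take 3 from left. Merged: [3, 3]
Compare 11 vs 7: take 7 from right. Merged: [3, 3, 7]
Compare 11 vs 7: take 7 from right. Merged: [3, 3, 7, 7]
Compare 11 vs 10: take 10 from right. Merged: [3, 3, 7, 7, 10]
Compare 11 vs 13: take 11 from left. Merged: [3, 3, 7, 7, 10, 11]
Compare 22 vs 13: take 13 from right. Merged: [3, 3, 7, 7, 10, 11, 13]
Append remaining from left: [22]. Merged: [3, 3, 7, 7, 10, 11, 13, 22]

Final merged array: [3, 3, 7, 7, 10, 11, 13, 22]
Total comparisons: 7

The merged array is [3, 3, 7, 7, 10, 11, 13, 22], requiring 7 comparisons. The merge step runs in O(n) time where n is the total number of elements.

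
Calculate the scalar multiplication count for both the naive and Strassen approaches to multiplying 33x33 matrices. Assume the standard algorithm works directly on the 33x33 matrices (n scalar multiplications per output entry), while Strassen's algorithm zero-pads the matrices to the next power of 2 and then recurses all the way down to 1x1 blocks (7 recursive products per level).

Matrix multiplication for 33x33 matrices:

Strassen's algorithm requires power-of-2 dimensions. Pad 33x33 to 64x64 (next power of 2).

Standard algorithm: 33^3 = 35937 multiplications
Strassen's algorithm: 7^(log2(64)) = 7^6 = 117649 multiplications
Difference: 35937 - 117649 = -81712 (Strassen uses MORE here due to padding overhead — for small or just-over-power-of-2 n, padding can outweigh the per-level savings)

Standard: 35937 multiplications (33^3). Strassen: 117649 multiplications (7^6, after padding to 64x64). Strassen reduces 8 recursive multiplications to 7 at each level.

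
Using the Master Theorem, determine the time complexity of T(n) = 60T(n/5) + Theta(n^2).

Master Theorem for T(n) = 60T(n/5) + O(n^2):

a = 60, b = 5, c = 2
log_b(a) = log_5(60) = 2.5440

Case 1: c = 2 < log_5(60) = 2.5440
T(n) = O(n^(log_5 60))

For T(n) = 60T(n/5) + O(n^2): log_5(60) = 2.5440. This is Case 1 of the Master Theorem (c < log_b(a), work dominated by leaves), giving O(n^(log_5 60)).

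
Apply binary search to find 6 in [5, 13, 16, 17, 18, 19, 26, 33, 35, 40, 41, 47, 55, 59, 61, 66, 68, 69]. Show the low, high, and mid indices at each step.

Binary search for 6 in [5, 13, 16, 17, 18, 19, 26, 33, 35, 40, 41, 47, 55, 59, 61, 66, 68, 69]:

lo=0, hi=17, mid=8, arr[mid]=35 -> 35 > 6, search left half
lo=0, hi=7, mid=3, arr[mid]=17 -> 17 > 6, search left half
lo=0, hi=2, mid=1, arr[mid]=13 -> 13 > 6, search left half
lo=0, hi=0, mid=0, arr[mid]=5 -> 5 < 6, search right half
lo=1 > hi=0, target 6 not found

Binary search determines that 6 is not in the array after 4 comparisons. The search space was exhausted without finding the target.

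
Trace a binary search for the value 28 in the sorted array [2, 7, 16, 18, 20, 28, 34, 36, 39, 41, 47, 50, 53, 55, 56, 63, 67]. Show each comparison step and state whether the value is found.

Binary search for 28 in [2, 7, 16, 18, 20, 28, 34, 36, 39, 41, 47, 50, 53, 55, 56, 63, 67]:

lo=0, hi=16, mid=8, arr[mid]=39 -> 39 > 28, search left half
lo=0, hi=7, mid=3, arr[mid]=18 -> 18 < 28, search right half
lo=4, hi=7, mid=5, arr[mid]=28 -> Found target at index 5!

Binary search finds 28 at index 5 after 3 comparisons. The search repeatedly halves the search space by comparing with the middle element.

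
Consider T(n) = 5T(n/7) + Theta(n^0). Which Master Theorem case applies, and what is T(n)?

Master Theorem for T(n) = 5T(n/7) + O(n^0):

a = 5, b = 7, c = 0
log_b(a) = log_7(5) = 0.8271

Case 1: c = 0 < log_7(5) = 0.8271
T(n) = O(n^(log_7 5))

For T(n) = 5T(n/7) + O(n^0): log_7(5) = 0.8271. This is Case 1 of the Master Theorem (c < log_b(a), work dominated by leaves), giving O(n^(log_7 5)).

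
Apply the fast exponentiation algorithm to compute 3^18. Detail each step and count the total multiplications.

Computing 3^18 by squaring (build up from 3^1; each line after the first costs one multiplication):

3^1 = 3
3^2 = (3^1)^2 = 3^2 = 9
3^4 = (3^2)^2 = 9^2 = 81
3^8 = (3^4)^2 = 81^2 = 6561
3^9 = 3 * 3^8 = 3 * 6561 = 19683
3^18 = (3^9)^2 = 19683^2 = 387420489

Result: 387420489
Multiplications needed: 5 (5 lines after 3^1)

3^18 = 387420489. Using exponentiation by squaring, this requires 5 multiplications. The key idea: if the exponent is even, square the half-power; if odd, multiply by the base once.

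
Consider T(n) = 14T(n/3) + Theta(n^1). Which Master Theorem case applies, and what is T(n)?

Master Theorem for T(n) = 14T(n/3) + O(n^1):

a = 14, b = 3, c = 1
log_b(a) = log_3(14) = 2.4022

Case 1: c = 1 < log_3(14) = 2.4022
T(n) = O(n^(log_3 14))

For T(n) = 14T(n/3) + O(n^1): log_3(14) = 2.4022. This is Case 1 of the Master Theorem (c < log_b(a), work dominated by leaves), giving O(n^(log_3 14)).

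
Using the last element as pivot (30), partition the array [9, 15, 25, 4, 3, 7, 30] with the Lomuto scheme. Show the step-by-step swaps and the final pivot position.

Lomuto partition with pivot = 30:

Initial array: [9, 15, 25, 4, 3, 7, 30]

arr[0]=9 <= 30: swap with position 0, array becomes [9, 15, 25, 4, 3, 7, 30]
arr[1]=15 <= 30: swap with position 1, array becomes [9, 15, 25, 4, 3, 7, 30]
arr[2]=25 <= 30: swap with position 2, array becomes [9, 15, 25, 4, 3, 7, 30]
arr[3]=4 <= 30: swap with position 3, array becomes [9, 15, 25, 4, 3, 7, 30]
arr[4]=3 <= 30: swap with position 4, array becomes [9, 15, 25, 4, 3, 7, 30]
arr[5]=7 <= 30: swap with position 5, array becomes [9, 15, 25, 4, 3, 7, 30]

Place pivot at position 6: [9, 15, 25, 4, 3, 7, 30]
Pivot position: 6

After partitioning with pivot 30, the array becomes [9, 15, 25, 4, 3, 7, 30]. The pivot is placed at index 6. All elements to the left of the pivot are <= 30, and all elements to the right are > 30.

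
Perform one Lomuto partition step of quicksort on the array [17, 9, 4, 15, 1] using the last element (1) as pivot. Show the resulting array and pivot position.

Lomuto partition with pivot = 1:

Initial array: [17, 9, 4, 15, 1]

arr[0]=17 > 1: no swap
arr[1]=9 > 1: no swap
arr[2]=4 > 1: no swap
arr[3]=15 > 1: no swap

Place pivot at position 0: [1, 9, 4, 15, 17]
Pivot position: 0

After partitioning with pivot 1, the array becomes [1, 9, 4, 15, 17]. The pivot is placed at index 0. All elements to the left of the pivot are <= 1, and all elements to the right are > 1.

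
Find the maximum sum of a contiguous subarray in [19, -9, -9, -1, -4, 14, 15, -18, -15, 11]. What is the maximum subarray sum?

Using Kadane's algorithm on [19, -9, -9, -1, -4, 14, 15, -18, -15, 11]:

Scanning through the array:
Position 1 (value -9): max_ending_here = 10, max_so_far = 19
Position 2 (value -9): max_ending_here = 1, max_so_far = 19
Position 3 (value -1): max_ending_here = 0, max_so_far = 19
Position 4 (value -4): max_ending_here = -4, max_so_far = 19
Position 5 (value 14): max_ending_here = 14, max_so_far = 19
Position 6 (value 15): max_ending_here = 29, max_so_far = 29
Position 7 (value -18): max_ending_here = 11, max_so_far = 29
Position 8 (value -15): max_ending_here = -4, max_so_far = 29
Position 9 (value 11): max_ending_here = 11, max_so_far = 29

Maximum subarray: [14, 15]
Maximum sum: 29

The maximum subarray is [14, 15] with sum 29. This subarray runs from index 5 to index 6.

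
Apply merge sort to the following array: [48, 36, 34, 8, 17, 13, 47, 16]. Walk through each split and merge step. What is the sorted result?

Merge sort trace:

Split: [48, 36, 34, 8, 17, 13, 47, 16] -> [48, 36, 34, 8] and [17, 13, 47, 16]
  Split: [48, 36, 34, 8] -> [48, 36] and [34, 8]
    Split: [48, 36] -> [48] and [36]
    Merge: [48] + [36] -> [36, 48]
    Split: [34, 8] -> [34] and [8]
    Merge: [34] + [8] -> [8, 34]
  Merge: [36, 48] + [8, 34] -> [8, 34, 36, 48]
  Split: [17, 13, 47, 16] -> [17, 13] and [47, 16]
    Split: [17, 13] -> [17] and [13]
    Merge: [17] + [13] -> [13, 17]
    Split: [47, 16] -> [47] and [16]
    Merge: [47] + [16] -> [16, 47]
  Merge: [13, 17] + [16, 47] -> [13, 16, 17, 47]
Merge: [8, 34, 36, 48] + [13, 16, 17, 47] -> [8, 13, 16, 17, 34, 36, 47, 48]

Final sorted array: [8, 13, 16, 17, 34, 36, 47, 48]

The merge sort proceeds by recursively splitting the array and merging sorted halves.
After all merges, the sorted array is [8, 13, 16, 17, 34, 36, 47, 48].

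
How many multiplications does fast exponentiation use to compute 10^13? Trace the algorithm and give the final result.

Computing 10^13 by squaring (build up from 10^1; each line after the first costs one multiplication):

10^1 = 10
10^2 = (10^1)^2 = 10^2 = 100
10^3 = 10 * 10^2 = 10 * 100 = 1000
10^6 = (10^3)^2 = 1000^2 = 1000000
10^12 = (10^6)^2 = 1000000^2 = 1000000000000
10^13 = 10 * 10^12 = 10 * 1000000000000 = 10000000000000

Result: 10000000000000
Multiplications needed: 5 (5 lines after 10^1)

10^13 = 10000000000000. Using exponentiation by squaring, this requires 5 multiplications. The key idea: if the exponent is even, square the half-power; if odd, multiply by the base once.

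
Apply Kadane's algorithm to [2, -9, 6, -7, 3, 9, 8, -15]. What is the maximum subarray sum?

Using Kadane's algorithm on [2, -9, 6, -7, 3, 9, 8, -15]:

Scanning through the array:
Position 1 (value -9): max_ending_here = -7, max_so_far = 2
Position 2 (value 6): max_ending_here = 6, max_so_far = 6
Position 3 (value -7): max_ending_here = -1, max_so_far = 6
Position 4 (value 3): max_ending_here = 3, max_so_far = 6
Position 5 (value 9): max_ending_here = 12, max_so_far = 12
Position 6 (value 8): max_ending_here = 20, max_so_far = 20
Position 7 (value -15): max_ending_here = 5, max_so_far = 20

Maximum subarray: [3, 9, 8]
Maximum sum: 20

The maximum subarray is [3, 9, 8] with sum 20. This subarray runs from index 4 to index 6.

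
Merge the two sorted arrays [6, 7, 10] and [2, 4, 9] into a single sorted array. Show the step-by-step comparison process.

Merging process:

Compare 6 vs 2: take 2 from right. Merged: [2]
Compare 6 vs 4: take 4 from right. Merged: [2, 4]
Compare 6 vs 9: take 6 from left. Merged: [2, 4, 6]
Compare 7 vs 9: take 7 from left. Merged: [2, 4, 6, 7]
Compare 10 vs 9: take 9 from right. Merged: [2, 4, 6, 7, 9]
Append remaining from left: [10]. Merged: [2, 4, 6, 7, 9, 10]

Final merged array: [2, 4, 6, 7, 9, 10]
Total comparisons: 5

The merged array is [2, 4, 6, 7, 9, 10], requiring 5 comparisons. The merge step runs in O(n) time where n is the total number of elements.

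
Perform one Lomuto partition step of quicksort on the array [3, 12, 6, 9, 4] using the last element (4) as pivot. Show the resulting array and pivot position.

Lomuto partition with pivot = 4:

Initial array: [3, 12, 6, 9, 4]

arr[0]=3 <= 4: swap with position 0, array becomes [3, 12, 6, 9, 4]
arr[1]=12 > 4: no swap
arr[2]=6 > 4: no swap
arr[3]=9 > 4: no swap

Place pivot at position 1: [3, 4, 6, 9, 12]
Pivot position: 1

After partitioning with pivot 4, the array becomes [3, 4, 6, 9, 12]. The pivot is placed at index 1. All elements to the left of the pivot are <= 4, and all elements to the right are > 4.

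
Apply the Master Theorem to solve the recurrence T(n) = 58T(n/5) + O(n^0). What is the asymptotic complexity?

Master Theorem for T(n) = 58T(n/5) + O(n^0):

a = 58, b = 5, c = 0
log_b(a) = log_5(58) = 2.5229

Case 1: c = 0 < log_5(58) = 2.5229
T(n) = O(n^(log_5 58))

For T(n) = 58T(n/5) + O(n^0): log_5(58) = 2.5229. This is Case 1 of the Master Theorem (c < log_b(a), work dominated by leaves), giving O(n^(log_5 58)).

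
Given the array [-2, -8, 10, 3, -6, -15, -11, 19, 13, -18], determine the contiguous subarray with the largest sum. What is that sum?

Using Kadane's algorithm on [-2, -8, 10, 3, -6, -15, -11, 19, 13, -18]:

Scanning through the array:
Position 1 (value -8): max_ending_here = -8, max_so_far = -2
Position 2 (value 10): max_ending_here = 10, max_so_far = 10
Position 3 (value 3): max_ending_here = 13, max_so_far = 13
Position 4 (value -6): max_ending_here = 7, max_so_far = 13
Position 5 (value -15): max_ending_here = -8, max_so_far = 13
Position 6 (value -11): max_ending_here = -11, max_so_far = 13
Position 7 (value 19): max_ending_here = 19, max_so_far = 19
Position 8 (value 13): max_ending_here = 32, max_so_far = 32
Position 9 (value -18): max_ending_here = 14, max_so_far = 32

Maximum subarray: [19, 13]
Maximum sum: 32

The maximum subarray is [19, 13] with sum 32. This subarray runs from index 7 to index 8.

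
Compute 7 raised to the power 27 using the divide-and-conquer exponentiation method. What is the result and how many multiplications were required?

Computing 7^27 by squaring (build up from 7^1; each line after the first costs one multiplication):

7^1 = 7
7^2 = (7^1)^2 = 7^2 = 49
7^3 = 7 * 7^2 = 7 * 49 = 343
7^6 = (7^3)^2 = 343^2 = 117649
7^12 = (7^6)^2 = 117649^2 = 13841287201
7^13 = 7 * 7^12 = 7 * 13841287201 = 96889010407
7^26 = (7^13)^2 = 96889010407^2 = 9387480337647754305649
7^27 = 7 * 7^26 = 7 * 9387480337647754305649 = 65712362363534280139543

Result: 65712362363534280139543
Multiplications needed: 7 (7 lines after 7^1)

7^27 = 65712362363534280139543. Using exponentiation by squaring, this requires 7 multiplications. The key idea: if the exponent is even, square the half-power; if odd, multiply by the base once.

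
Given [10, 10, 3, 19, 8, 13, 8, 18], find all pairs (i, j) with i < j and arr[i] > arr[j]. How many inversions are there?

Finding inversions in [10, 10, 3, 19, 8, 13, 8, 18]:

(0, 2): arr[0]=10 > arr[2]=3
(0, 4): arr[0]=10 > arr[4]=8
(0, 6): arr[0]=10 > arr[6]=8
(1, 2): arr[1]=10 > arr[2]=3
(1, 4): arr[1]=10 > arr[4]=8
(1, 6): arr[1]=10 > arr[6]=8
(3, 4): arr[3]=19 > arr[4]=8
(3, 5): arr[3]=19 > arr[5]=13
(3, 6): arr[3]=19 > arr[6]=8
(3, 7): arr[3]=19 > arr[7]=18
(5, 6): arr[5]=13 > arr[6]=8

Total inversions: 11

The array has 11 inversion(s): (0,2), (0,4), (0,6), (1,2), (1,4), (1,6), (3,4), (3,5), (3,6), (3,7), (5,6). Each pair (i,j) satisfies i < j and arr[i] > arr[j].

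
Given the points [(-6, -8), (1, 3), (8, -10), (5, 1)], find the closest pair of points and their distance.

Computing all pairwise distances among 4 points:

d((-6, -8), (1, 3)) = 13.0384
d((-6, -8), (8, -10)) = 14.1421
d((-6, -8), (5, 1)) = 14.2127
d((1, 3), (8, -10)) = 14.7648
d((1, 3), (5, 1)) = 4.4721 <-- minimum
d((8, -10), (5, 1)) = 11.4018

Closest pair: (1, 3) and (5, 1) with distance 4.4721

The closest pair is (1, 3) and (5, 1) with Euclidean distance 4.4721. For 4 points, brute-force pairwise comparison is shown above. For large n, the divide-and-conquer algorithm (sort by x, recurse on halves, check the dividing strip) achieves O(n log n).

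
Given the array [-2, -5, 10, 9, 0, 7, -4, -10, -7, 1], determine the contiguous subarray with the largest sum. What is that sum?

Using Kadane's algorithm on [-2, -5, 10, 9, 0, 7, -4, -10, -7, 1]:

Scanning through the array:
Position 1 (value -5): max_ending_here = -5, max_so_far = -2
Position 2 (value 10): max_ending_here = 10, max_so_far = 10
Position 3 (value 9): max_ending_here = 19, max_so_far = 19
Position 4 (value 0): max_ending_here = 19, max_so_far = 19
Position 5 (value 7): max_ending_here = 26, max_so_far = 26
Position 6 (value -4): max_ending_here = 22, max_so_far = 26
Position 7 (value -10): max_ending_here = 12, max_so_far = 26
Position 8 (value -7): max_ending_here = 5, max_so_far = 26
Position 9 (value 1): max_ending_here = 6, max_so_far = 26

Maximum subarray: [10, 9, 0, 7]
Maximum sum: 26

The maximum subarray is [10, 9, 0, 7] with sum 26. This subarray runs from index 2 to index 5.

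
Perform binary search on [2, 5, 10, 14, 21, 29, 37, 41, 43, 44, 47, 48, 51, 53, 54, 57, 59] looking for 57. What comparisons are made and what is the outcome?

Binary search for 57 in [2, 5, 10, 14, 21, 29, 37, 41, 43, 44, 47, 48, 51, 53, 54, 57, 59]:

lo=0, hi=16, mid=8, arr[mid]=43 -> 43 < 57, search right half
lo=9, hi=16, mid=12, arr[mid]=51 -> 51 < 57, search right half
lo=13, hi=16, mid=14, arr[mid]=54 -> 54 < 57, search right half
lo=15, hi=16, mid=15, arr[mid]=57 -> Found target at index 15!

Binary search finds 57 at index 15 after 4 comparisons. The search repeatedly halves the search space by comparing with the middle element.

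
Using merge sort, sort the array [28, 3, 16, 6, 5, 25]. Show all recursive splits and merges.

Merge sort trace:

Split: [28, 3, 16, 6, 5, 25] -> [28, 3, 16] and [6, 5, 25]
  Split: [28, 3, 16] -> [28] and [3, 16]
    Split: [3, 16] -> [3] and [16]
    Merge: [3] + [16] -> [3, 16]
  Merge: [28] + [3, 16] -> [3, 16, 28]
  Split: [6, 5, 25] -> [6] and [5, 25]
    Split: [5, 25] -> [5] and [25]
    Merge: [5] + [25] -> [5, 25]
  Merge: [6] + [5, 25] -> [5, 6, 25]
Merge: [3, 16, 28] + [5, 6, 25] -> [3, 5, 6, 16, 25, 28]

Final sorted array: [3, 5, 6, 16, 25, 28]

The merge sort proceeds by recursively splitting the array and merging sorted halves.
After all merges, the sorted array is [3, 5, 6, 16, 25, 28].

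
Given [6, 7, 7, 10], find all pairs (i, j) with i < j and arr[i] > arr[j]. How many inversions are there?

Finding inversions in [6, 7, 7, 10]:


Total inversions: 0

The array has 0 inversions. It is already sorted.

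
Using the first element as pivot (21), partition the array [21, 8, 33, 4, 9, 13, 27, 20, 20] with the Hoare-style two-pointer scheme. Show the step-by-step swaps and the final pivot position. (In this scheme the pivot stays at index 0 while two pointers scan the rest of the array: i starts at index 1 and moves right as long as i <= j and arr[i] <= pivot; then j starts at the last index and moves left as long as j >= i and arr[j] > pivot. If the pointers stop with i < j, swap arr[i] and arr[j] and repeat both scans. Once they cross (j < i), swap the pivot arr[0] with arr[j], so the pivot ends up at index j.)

Hoare-style two-pointer partition with pivot = 21:

Initial array: [21, 8, 33, 4, 9, 13, 27, 20, 20]

Pointers start at i = 1, j = 8.
i stops at index 2 (arr[2]=33 > 21), j stops at index 8 (arr[8]=20 <= 21): swap arr[2] and arr[8], array becomes [21, 8, 20, 4, 9, 13, 27, 20, 33]
i stops at index 6 (arr[6]=27 > 21), j stops at index 7 (arr[7]=20 <= 21): swap arr[6] and arr[7], array becomes [21, 8, 20, 4, 9, 13, 20, 27, 33]
i ends at 7, j ends at 6: the pointers have crossed (j < i), so scanning stops.

Swap pivot arr[0] with arr[6] to place pivot at position 6: [20, 8, 20, 4, 9, 13, 21, 27, 33]
Pivot position: 6

After partitioning with pivot 21, the array becomes [20, 8, 20, 4, 9, 13, 21, 27, 33]. The pivot is placed at index 6. All elements to the left of the pivot are <= 21, and all elements to the right are > 21.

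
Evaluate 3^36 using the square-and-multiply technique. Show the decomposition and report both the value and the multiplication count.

Computing 3^36 by squaring (build up from 3^1; each line after the first costs one multiplication):

3^1 = 3
3^2 = (3^1)^2 = 3^2 = 9
3^4 = (3^2)^2 = 9^2 = 81
3^8 = (3^4)^2 = 81^2 = 6561
3^9 = 3 * 3^8 = 3 * 6561 = 19683
3^18 = (3^9)^2 = 19683^2 = 387420489
3^36 = (3^18)^2 = 387420489^2 = 150094635296999121

Result: 150094635296999121
Multiplications needed: 6 (6 lines after 3^1)

3^36 = 150094635296999121. Using exponentiation by squaring, this requires 6 multiplications. The key idea: if the exponent is even, square the half-power; if odd, multiply by the base once.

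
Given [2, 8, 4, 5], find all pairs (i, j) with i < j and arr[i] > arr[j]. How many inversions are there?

Finding inversions in [2, 8, 4, 5]:

(1, 2): arr[1]=8 > arr[2]=4
(1, 3): arr[1]=8 > arr[3]=5

Total inversions: 2

The array has 2 inversion(s): (1,2), (1,3). Each pair (i,j) satisfies i < j and arr[i] > arr[j].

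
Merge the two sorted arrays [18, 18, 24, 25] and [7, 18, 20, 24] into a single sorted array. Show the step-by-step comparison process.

Merging process:

Compare 18 vs 7: take 7 from right. Merged: [7]
Compare 18 vs 18: take 18 from left. Merged: [7, 18]
Compare 18 vs 18: take 18 from left. Merged: [7, 18, 18]
Compare 24 vs 18: take 18 from right. Merged: [7, 18, 18, 18]
Compare 24 vs 20: take 20 from right. Merged: [7, 18, 18, 18, 20]
Compare 24 vs 24: take 24 from left. Merged: [7, 18, 18, 18, 20, 24]
Compare 25 vs 24: take 24 from right. Merged: [7, 18, 18, 18, 20, 24, 24]
Append remaining from left: [25]. Merged: [7, 18, 18, 18, 20, 24, 24, 25]

Final merged array: [7, 18, 18, 18, 20, 24, 24, 25]
Total comparisons: 7

The merged array is [7, 18, 18, 18, 20, 24, 24, 25], requiring 7 comparisons. The merge step runs in O(n) time where n is the total number of elements.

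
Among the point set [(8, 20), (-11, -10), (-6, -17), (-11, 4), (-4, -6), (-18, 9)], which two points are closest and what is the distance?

Computing all pairwise distances among 6 points:

d((8, 20), (-11, -10)) = 35.5106
d((8, 20), (-6, -17)) = 39.5601
d((8, 20), (-11, 4)) = 24.8395
d((8, 20), (-4, -6)) = 28.6356
d((8, 20), (-18, 9)) = 28.2312
d((-11, -10), (-6, -17)) = 8.6023
d((-11, -10), (-11, 4)) = 14.0
d((-11, -10), (-4, -6)) = 8.0623 <-- minimum
d((-11, -10), (-18, 9)) = 20.2485
d((-6, -17), (-11, 4)) = 21.587
d((-6, -17), (-4, -6)) = 11.1803
d((-6, -17), (-18, 9)) = 28.6356
d((-11, 4), (-4, -6)) = 12.2066
d((-11, 4), (-18, 9)) = 8.6023
d((-4, -6), (-18, 9)) = 20.5183

Closest pair: (-11, -10) and (-4, -6) with distance 8.0623

The closest pair is (-11, -10) and (-4, -6) with Euclidean distance 8.0623. For 6 points, brute-force pairwise comparison is shown above. For large n, the divide-and-conquer algorithm (sort by x, recurse on halves, check the dividing strip) achieves O(n log n).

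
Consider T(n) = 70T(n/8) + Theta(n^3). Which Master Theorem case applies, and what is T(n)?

Master Theorem for T(n) = 70T(n/8) + O(n^3):

a = 70, b = 8, c = 3
log_b(a) = log_8(70) = 2.0431

Case 3: c = 3 > log_8(70) = 2.0431
T(n) = O(n^3) = O(n^3)

For T(n) = 70T(n/8) + O(n^3): log_8(70) = 2.0431. This is Case 3 of the Master Theorem (c > log_b(a), work dominated by root), giving O(n^3).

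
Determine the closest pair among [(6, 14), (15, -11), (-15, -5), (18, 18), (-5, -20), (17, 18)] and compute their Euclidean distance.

Computing all pairwise distances among 6 points:

d((6, 14), (15, -11)) = 26.5707
d((6, 14), (-15, -5)) = 28.3196
d((6, 14), (18, 18)) = 12.6491
d((6, 14), (-5, -20)) = 35.7351
d((6, 14), (17, 18)) = 11.7047
d((15, -11), (-15, -5)) = 30.5941
d((15, -11), (18, 18)) = 29.1548
d((15, -11), (-5, -20)) = 21.9317
d((15, -11), (17, 18)) = 29.0689
d((-15, -5), (18, 18)) = 40.2244
d((-15, -5), (-5, -20)) = 18.0278
d((-15, -5), (17, 18)) = 39.4081
d((18, 18), (-5, -20)) = 44.4185
d((18, 18), (17, 18)) = 1.0 <-- minimum
d((-5, -20), (17, 18)) = 43.909

Closest pair: (18, 18) and (17, 18) with distance 1.0

The closest pair is (18, 18) and (17, 18) with Euclidean distance 1.0. For 6 points, brute-force pairwise comparison is shown above. For large n, the divide-and-conquer algorithm (sort by x, recurse on halves, check the dividing strip) achieves O(n log n).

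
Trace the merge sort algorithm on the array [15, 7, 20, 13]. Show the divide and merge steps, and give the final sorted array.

Merge sort trace:

Split: [15, 7, 20, 13] -> [15, 7] and [20, 13]
  Split: [15, 7] -> [15] and [7]
  Merge: [15] + [7] -> [7, 15]
  Split: [20, 13] -> [20] and [13]
  Merge: [20] + [13] -> [13, 20]
Merge: [7, 15] + [13, 20] -> [7, 13, 15, 20]

Final sorted array: [7, 13, 15, 20]

The merge sort proceeds by recursively splitting the array and merging sorted halves.
After all merges, the sorted array is [7, 13, 15, 20].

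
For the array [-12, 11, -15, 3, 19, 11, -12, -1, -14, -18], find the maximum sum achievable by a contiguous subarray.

Using Kadane's algorithm on [-12, 11, -15, 3, 19, 11, -12, -1, -14, -18]:

Scanning through the array:
Position 1 (value 11): max_ending_here = 11, max_so_far = 11
Position 2 (value -15): max_ending_here = -4, max_so_far = 11
Position 3 (value 3): max_ending_here = 3, max_so_far = 11
Position 4 (value 19): max_ending_here = 22, max_so_far = 22
Position 5 (value 11): max_ending_here = 33, max_so_far = 33
Position 6 (value -12): max_ending_here = 21, max_so_far = 33
Position 7 (value -1): max_ending_here = 20, max_so_far = 33
Position 8 (value -14): max_ending_here = 6, max_so_far = 33
Position 9 (value -18): max_ending_here = -12, max_so_far = 33

Maximum subarray: [3, 19, 11]
Maximum sum: 33

The maximum subarray is [3, 19, 11] with sum 33. This subarray runs from index 3 to index 5.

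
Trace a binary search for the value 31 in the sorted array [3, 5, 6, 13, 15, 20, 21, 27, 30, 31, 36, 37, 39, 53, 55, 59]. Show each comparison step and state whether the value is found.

Binary search for 31 in [3, 5, 6, 13, 15, 20, 21, 27, 30, 31, 36, 37, 39, 53, 55, 59]:

lo=0, hi=15, mid=7, arr[mid]=27 -> 27 < 31, search right half
lo=8, hi=15, mid=11, arr[mid]=37 -> 37 > 31, search left half
lo=8, hi=10, mid=9, arr[mid]=31 -> Found target at index 9!

Binary search finds 31 at index 9 after 3 comparisons. The search repeatedly halves the search space by comparing with the middle element.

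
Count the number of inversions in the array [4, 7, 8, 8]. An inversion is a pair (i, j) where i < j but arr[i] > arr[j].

Finding inversions in [4, 7, 8, 8]:


Total inversions: 0

The array has 0 inversions. It is already sorted.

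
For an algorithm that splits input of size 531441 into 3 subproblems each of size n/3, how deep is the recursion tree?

For divide and conquer with division factor 3:

Problem sizes at each level:
Level 0: 531441
Level 1: 177147
Level 2: 59049
Level 3: 19683
Level 4: 6561
Level 5: 2187
Level 6: 729
Level 7: 243
Level 8: 81
Level 9: 27
Level 10: 9
Level 11: 3
Level 12: 1

The root is level 0 and the size-1 base case is level 12 (the tree spans levels 0 through 12, i.e. 13 levels counting the root), so the depth is the number of divisions: log_3(531441) = 12

The recursion tree depth is log_3(531441) = 12. At each level, the problem size is divided by 3, so it takes 12 divisions to reduce to a base case of size 1. The algorithm makes 3 recursive calls at each level.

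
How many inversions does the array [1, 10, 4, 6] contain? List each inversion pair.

Finding inversions in [1, 10, 4, 6]:

(1, 2): arr[1]=10 > arr[2]=4
(1, 3): arr[1]=10 > arr[3]=6

Total inversions: 2

The array has 2 inversion(s): (1,2), (1,3). Each pair (i,j) satisfies i < j and arr[i] > arr[j].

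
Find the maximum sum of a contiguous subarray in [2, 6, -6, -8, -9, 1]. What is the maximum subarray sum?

Using Kadane's algorithm on [2, 6, -6, -8, -9, 1]:

Scanning through the array:
Position 1 (value 6): max_ending_here = 8, max_so_far = 8
Position 2 (value -6): max_ending_here = 2, max_so_far = 8
Position 3 (value -8): max_ending_here = -6, max_so_far = 8
Position 4 (value -9): max_ending_here = -9, max_so_far = 8
Position 5 (value 1): max_ending_here = 1, max_so_far = 8

Maximum subarray: [2, 6]
Maximum sum: 8

The maximum subarray is [2, 6] with sum 8. This subarray runs from index 0 to index 1.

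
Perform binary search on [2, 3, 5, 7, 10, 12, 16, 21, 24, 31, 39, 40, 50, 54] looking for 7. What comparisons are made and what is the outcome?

Binary search for 7 in [2, 3, 5, 7, 10, 12, 16, 21, 24, 31, 39, 40, 50, 54]:

lo=0, hi=13, mid=6, arr[mid]=16 -> 16 > 7, search left half
lo=0, hi=5, mid=2, arr[mid]=5 -> 5 < 7, search right half
lo=3, hi=5, mid=4, arr[mid]=10 -> 10 > 7, search left half
lo=3, hi=3, mid=3, arr[mid]=7 -> Found target at index 3!

Binary search finds 7 at index 3 after 4 comparisons. The search repeatedly halves the search space by comparing with the middle element.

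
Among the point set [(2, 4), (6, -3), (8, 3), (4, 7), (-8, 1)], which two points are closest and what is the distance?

Computing all pairwise distances among 5 points:

d((2, 4), (6, -3)) = 8.0623
d((2, 4), (8, 3)) = 6.0828
d((2, 4), (4, 7)) = 3.6056 <-- minimum
d((2, 4), (-8, 1)) = 10.4403
d((6, -3), (8, 3)) = 6.3246
d((6, -3), (4, 7)) = 10.198
d((6, -3), (-8, 1)) = 14.5602
d((8, 3), (4, 7)) = 5.6569
d((8, 3), (-8, 1)) = 16.1245
d((4, 7), (-8, 1)) = 13.4164

Closest pair: (2, 4) and (4, 7) with distance 3.6056

The closest pair is (2, 4) and (4, 7) with Euclidean distance 3.6056. For 5 points, brute-force pairwise comparison is shown above. For large n, the divide-and-conquer algorithm (sort by x, recurse on halves, check the dividing strip) achieves O(n log n).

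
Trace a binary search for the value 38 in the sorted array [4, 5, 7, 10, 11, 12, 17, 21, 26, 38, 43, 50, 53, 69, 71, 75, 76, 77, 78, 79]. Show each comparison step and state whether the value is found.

Binary search for 38 in [4, 5, 7, 10, 11, 12, 17, 21, 26, 38, 43, 50, 53, 69, 71, 75, 76, 77, 78, 79]:

lo=0, hi=19, mid=9, arr[mid]=38 -> Found target at index 9!

Binary search finds 38 at index 9 after 1 comparisons. The search repeatedly halves the search space by comparing with the middle element.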